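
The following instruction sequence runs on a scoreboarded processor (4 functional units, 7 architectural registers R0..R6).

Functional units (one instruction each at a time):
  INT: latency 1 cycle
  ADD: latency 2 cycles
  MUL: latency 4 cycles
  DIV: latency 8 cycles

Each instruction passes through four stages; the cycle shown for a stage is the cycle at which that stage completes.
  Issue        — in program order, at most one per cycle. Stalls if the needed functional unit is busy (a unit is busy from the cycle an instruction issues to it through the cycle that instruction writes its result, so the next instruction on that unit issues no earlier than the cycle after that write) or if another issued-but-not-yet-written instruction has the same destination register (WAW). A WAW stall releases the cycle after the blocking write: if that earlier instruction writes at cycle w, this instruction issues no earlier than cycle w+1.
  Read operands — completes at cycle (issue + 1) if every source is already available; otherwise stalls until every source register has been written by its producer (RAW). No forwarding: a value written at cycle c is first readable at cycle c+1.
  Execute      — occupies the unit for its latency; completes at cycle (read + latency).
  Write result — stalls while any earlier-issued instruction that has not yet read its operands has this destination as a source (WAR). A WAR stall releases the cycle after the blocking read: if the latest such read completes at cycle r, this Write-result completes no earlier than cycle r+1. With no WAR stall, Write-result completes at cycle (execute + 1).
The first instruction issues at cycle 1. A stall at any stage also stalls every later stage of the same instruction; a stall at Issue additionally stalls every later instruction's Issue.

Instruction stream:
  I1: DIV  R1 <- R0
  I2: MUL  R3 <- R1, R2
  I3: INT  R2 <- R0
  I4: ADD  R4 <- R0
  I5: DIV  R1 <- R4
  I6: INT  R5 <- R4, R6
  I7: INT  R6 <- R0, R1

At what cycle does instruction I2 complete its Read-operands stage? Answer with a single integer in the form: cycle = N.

cycle = 12

I1  is:1  ro:2  ex:10  wr:11
I2  is:2  ro:12  ex:16  wr:17  — RAW R1: wait I1 write@11
I3  is:3  ro:4  ex:5  wr:13  — WAR R2: wait I2 read@12
I4  is:4  ro:5  ex:7  wr:8
I5  is:12  ro:13  ex:21  wr:22  — struct: DIV busy until I1 writes@11
I6  is:14  ro:15  ex:16  wr:17  — struct: INT busy until I3 writes@13
I7  is:18  ro:23  ex:24  wr:25  — struct: INT busy until I6 writes@17, RAW R1: wait I5 write@22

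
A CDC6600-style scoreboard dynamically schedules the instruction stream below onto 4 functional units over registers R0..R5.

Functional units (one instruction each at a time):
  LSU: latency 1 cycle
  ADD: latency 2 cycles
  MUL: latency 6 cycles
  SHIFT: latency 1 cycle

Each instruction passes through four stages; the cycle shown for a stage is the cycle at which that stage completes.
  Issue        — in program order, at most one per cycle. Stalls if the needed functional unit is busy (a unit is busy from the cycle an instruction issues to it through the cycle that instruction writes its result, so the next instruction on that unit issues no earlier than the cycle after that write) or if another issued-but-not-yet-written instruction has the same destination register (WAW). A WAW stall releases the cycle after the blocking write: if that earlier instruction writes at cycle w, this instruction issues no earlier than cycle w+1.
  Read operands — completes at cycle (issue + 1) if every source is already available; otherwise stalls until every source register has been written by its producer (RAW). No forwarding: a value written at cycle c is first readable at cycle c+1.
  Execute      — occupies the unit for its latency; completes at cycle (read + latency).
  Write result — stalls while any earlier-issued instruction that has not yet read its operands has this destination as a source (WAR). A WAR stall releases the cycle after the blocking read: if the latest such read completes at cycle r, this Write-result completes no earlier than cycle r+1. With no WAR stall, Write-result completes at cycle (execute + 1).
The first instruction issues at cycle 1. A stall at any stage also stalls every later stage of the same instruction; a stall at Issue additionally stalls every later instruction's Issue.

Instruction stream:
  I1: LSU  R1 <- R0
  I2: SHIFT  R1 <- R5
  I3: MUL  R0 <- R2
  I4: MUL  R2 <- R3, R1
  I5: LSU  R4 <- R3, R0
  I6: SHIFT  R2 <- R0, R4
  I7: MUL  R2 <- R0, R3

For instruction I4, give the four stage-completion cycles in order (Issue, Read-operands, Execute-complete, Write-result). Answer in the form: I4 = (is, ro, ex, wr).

I4 = (15, 16, 22, 23)

c1: I1 dispatched to LSU
c2: I1 operands ready
c3: I1 complete
c4: R1←I1
c5: I2 dispatched to SHIFT
c6: I2 operands ready, I3 dispatched to MUL
c7: I2 complete, I3 operands ready
c8: R1←I2
c13: I3 complete
c14: R0←I3
c15: I4 dispatched to MUL
c16: I4 operands ready, I5 dispatched to LSU
c17: I5 operands ready
c18: I5 complete
c19: R4←I5
c22: I4 complete
c23: R2←I4
c24: I6 dispatched to SHIFT
c25: I6 operands ready
c26: I6 complete
c27: R2←I6
c28: I7 dispatched to MUL
c29: I7 operands ready
c35: I7 complete
c36: R2←I7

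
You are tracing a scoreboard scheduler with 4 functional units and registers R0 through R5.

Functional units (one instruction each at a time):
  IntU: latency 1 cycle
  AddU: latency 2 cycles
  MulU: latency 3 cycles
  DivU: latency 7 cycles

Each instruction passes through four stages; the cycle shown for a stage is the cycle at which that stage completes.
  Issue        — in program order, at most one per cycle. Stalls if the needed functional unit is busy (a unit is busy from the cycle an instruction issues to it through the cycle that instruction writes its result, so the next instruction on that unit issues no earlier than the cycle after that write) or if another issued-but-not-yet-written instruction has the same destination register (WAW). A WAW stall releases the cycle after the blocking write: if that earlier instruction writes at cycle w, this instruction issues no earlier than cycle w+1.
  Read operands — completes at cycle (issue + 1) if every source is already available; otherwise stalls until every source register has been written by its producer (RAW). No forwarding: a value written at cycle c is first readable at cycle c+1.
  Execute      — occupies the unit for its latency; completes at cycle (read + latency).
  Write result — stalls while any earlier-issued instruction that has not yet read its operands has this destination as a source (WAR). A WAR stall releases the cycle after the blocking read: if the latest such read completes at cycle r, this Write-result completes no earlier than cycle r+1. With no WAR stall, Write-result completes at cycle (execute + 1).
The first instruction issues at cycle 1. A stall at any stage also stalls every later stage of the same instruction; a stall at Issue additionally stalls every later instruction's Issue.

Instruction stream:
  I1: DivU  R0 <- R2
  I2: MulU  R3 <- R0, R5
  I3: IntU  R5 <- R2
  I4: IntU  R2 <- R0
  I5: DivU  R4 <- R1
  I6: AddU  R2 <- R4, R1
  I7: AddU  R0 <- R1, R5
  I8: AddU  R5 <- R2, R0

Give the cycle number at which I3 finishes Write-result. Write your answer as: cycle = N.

cycle = 12

1) issue 1, read 2, done 9, write 10
2) issue 2, read 11, done 14, write 15  <RAW R0: wait I1 write@10>
3) issue 3, read 4, done 5, write 12  <WAR R5: wait I2 read@11>
4) issue 13, read 14, done 15, write 16  <struct: IntU busy until I3 writes@12>
5) issue 14, read 15, done 22, write 23
6) issue 17, read 24, done 26, write 27  <WAW R2: wait I4 write@16 / RAW R4: wait I5 write@23>
7) issue 28, read 29, done 31, write 32  <struct: AddU busy until I6 writes@27>
8) issue 33, read 34, done 36, write 37  <struct: AddU busy until I7 writes@32>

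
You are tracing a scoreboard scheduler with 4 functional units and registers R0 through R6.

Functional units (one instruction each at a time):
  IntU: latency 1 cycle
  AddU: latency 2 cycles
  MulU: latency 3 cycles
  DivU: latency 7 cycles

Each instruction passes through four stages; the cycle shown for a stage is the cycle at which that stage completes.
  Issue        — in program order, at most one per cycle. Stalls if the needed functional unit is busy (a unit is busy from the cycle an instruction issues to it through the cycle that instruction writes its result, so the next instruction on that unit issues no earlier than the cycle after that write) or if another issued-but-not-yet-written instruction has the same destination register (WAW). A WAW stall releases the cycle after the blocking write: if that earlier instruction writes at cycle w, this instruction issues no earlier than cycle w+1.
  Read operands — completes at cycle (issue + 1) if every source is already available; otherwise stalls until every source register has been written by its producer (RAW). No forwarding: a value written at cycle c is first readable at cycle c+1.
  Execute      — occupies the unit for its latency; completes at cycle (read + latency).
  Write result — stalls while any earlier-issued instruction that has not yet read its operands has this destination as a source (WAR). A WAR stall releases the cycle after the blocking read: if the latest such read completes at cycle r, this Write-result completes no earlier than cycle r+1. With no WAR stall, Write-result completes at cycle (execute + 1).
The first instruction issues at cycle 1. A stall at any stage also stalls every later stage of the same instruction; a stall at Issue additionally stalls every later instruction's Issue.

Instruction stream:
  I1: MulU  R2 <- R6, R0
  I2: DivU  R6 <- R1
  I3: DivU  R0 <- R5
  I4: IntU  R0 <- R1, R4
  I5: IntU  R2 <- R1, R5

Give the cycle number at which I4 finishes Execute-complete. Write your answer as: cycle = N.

t=1  issue I1 (MulU)
t=2  I1 read-ops, issue I2 (DivU)
t=3  I2 read-ops
t=5  I1 finished on MulU
t=6  I1→R2
t=10  I2 finished on DivU
t=11  I2→R6
t=12  issue I3 (DivU)
t=13  I3 read-ops
t=20  I3 finished on DivU
t=21  I3→R0
t=22  issue I4 (IntU)
t=23  I4 read-ops
t=24  I4 finished on IntU
t=25  I4→R0
t=26  issue I5 (IntU)
t=27  I5 read-ops
t=28  I5 finished on IntU
t=29  I5→R2

cycle = 24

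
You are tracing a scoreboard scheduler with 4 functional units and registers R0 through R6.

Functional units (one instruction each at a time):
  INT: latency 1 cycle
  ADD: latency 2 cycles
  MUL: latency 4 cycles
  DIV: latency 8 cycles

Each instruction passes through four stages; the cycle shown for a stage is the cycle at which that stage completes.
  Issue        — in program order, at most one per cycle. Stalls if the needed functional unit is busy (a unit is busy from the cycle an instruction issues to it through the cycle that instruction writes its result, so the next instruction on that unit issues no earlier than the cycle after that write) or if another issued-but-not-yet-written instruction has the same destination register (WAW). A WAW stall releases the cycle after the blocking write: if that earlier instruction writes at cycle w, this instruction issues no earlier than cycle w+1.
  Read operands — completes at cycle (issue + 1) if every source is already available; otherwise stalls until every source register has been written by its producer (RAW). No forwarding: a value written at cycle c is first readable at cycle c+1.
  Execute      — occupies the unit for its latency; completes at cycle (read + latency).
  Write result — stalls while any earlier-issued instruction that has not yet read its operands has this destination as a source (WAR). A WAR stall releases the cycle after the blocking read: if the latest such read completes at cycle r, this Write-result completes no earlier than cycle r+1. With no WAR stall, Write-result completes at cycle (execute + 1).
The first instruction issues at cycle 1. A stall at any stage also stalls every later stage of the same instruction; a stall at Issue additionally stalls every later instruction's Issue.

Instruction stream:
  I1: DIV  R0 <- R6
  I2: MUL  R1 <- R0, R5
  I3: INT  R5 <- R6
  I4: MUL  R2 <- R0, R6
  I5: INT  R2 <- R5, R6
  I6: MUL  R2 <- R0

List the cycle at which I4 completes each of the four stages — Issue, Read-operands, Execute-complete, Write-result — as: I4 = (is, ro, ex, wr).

I4 = (18, 19, 23, 24)

1) issue 1, read 2, done 10, write 11
2) issue 2, read 12, done 16, write 17  <RAW R0: wait I1 write@11>
3) issue 3, read 4, done 5, write 13  <WAR R5: wait I2 read@12>
4) issue 18, read 19, done 23, write 24  <struct: MUL busy until I2 writes@17>
5) issue 25, read 26, done 27, write 28  <WAW R2: wait I4 write@24>
6) issue 29, read 30, done 34, write 35  <WAW R2: wait I5 write@28>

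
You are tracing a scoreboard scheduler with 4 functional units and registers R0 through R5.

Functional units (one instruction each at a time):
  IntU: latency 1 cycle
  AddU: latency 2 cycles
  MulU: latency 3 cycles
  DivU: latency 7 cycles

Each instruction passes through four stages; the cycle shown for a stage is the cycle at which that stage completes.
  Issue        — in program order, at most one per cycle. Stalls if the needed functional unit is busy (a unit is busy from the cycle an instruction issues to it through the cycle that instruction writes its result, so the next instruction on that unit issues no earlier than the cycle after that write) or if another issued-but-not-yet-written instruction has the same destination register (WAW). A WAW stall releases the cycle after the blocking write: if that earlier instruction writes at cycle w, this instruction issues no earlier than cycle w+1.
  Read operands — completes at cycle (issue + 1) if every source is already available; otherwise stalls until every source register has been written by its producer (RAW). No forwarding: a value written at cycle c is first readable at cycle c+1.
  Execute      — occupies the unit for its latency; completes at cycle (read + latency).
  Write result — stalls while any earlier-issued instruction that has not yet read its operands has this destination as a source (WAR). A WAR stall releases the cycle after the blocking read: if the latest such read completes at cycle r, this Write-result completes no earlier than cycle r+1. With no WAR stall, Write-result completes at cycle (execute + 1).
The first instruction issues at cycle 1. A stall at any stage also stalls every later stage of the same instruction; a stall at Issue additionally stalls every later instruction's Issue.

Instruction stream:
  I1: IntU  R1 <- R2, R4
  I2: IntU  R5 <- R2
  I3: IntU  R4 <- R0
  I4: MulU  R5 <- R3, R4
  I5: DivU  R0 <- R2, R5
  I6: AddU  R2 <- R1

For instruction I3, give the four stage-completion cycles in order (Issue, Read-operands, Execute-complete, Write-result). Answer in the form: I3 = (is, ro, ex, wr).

I1: IS=1 RO=2 EX=3 WR=4
I2: IS=5 RO=6 EX=7 WR=8  [struct: IntU busy until I1 writes@4]
I3: IS=9 RO=10 EX=11 WR=12  [struct: IntU busy until I2 writes@8]
I4: IS=10 RO=13 EX=16 WR=17  [RAW R4: wait I3 write@12]
I5: IS=11 RO=18 EX=25 WR=26  [RAW R5: wait I4 write@17]
I6: IS=12 RO=13 EX=15 WR=19  [WAR R2: wait I5 read@18]

I3 = (9, 10, 11, 12)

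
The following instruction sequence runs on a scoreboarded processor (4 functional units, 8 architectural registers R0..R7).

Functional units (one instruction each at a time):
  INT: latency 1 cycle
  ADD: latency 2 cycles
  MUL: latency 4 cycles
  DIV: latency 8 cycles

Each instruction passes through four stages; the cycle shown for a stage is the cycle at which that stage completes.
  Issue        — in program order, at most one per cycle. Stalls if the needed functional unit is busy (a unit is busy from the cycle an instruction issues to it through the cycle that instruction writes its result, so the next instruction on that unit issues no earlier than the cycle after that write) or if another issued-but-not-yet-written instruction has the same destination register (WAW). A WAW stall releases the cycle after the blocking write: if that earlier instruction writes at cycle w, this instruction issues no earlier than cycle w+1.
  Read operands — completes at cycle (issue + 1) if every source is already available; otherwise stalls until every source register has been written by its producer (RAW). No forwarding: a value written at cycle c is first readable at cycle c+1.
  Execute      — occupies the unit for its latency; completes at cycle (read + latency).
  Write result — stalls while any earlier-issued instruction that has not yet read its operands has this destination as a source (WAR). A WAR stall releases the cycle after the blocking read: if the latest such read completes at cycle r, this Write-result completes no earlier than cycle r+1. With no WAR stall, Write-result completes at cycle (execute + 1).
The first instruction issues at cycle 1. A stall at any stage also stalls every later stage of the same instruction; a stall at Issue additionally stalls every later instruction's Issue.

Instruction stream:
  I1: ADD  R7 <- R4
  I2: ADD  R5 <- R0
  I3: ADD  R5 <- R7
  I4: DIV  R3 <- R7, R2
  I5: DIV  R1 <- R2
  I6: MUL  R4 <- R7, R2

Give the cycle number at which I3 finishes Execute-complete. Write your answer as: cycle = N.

cycle = 14

cycle 1: I1 issues→ADD
cycle 2: I1 reads
cycle 4: I1 exec-done
cycle 5: I1 writes R7
cycle 6: I2 issues→ADD
cycle 7: I2 reads
cycle 9: I2 exec-done
cycle 10: I2 writes R5
cycle 11: I3 issues→ADD
cycle 12: I3 reads · I4 issues→DIV
cycle 13: I4 reads
cycle 14: I3 exec-done
cycle 15: I3 writes R5
cycle 21: I4 exec-done
cycle 22: I4 writes R3
cycle 23: I5 issues→DIV
cycle 24: I5 reads · I6 issues→MUL
cycle 25: I6 reads
cycle 29: I6 exec-done
cycle 30: I6 writes R4
cycle 32: I5 exec-done
cycle 33: I5 writes R1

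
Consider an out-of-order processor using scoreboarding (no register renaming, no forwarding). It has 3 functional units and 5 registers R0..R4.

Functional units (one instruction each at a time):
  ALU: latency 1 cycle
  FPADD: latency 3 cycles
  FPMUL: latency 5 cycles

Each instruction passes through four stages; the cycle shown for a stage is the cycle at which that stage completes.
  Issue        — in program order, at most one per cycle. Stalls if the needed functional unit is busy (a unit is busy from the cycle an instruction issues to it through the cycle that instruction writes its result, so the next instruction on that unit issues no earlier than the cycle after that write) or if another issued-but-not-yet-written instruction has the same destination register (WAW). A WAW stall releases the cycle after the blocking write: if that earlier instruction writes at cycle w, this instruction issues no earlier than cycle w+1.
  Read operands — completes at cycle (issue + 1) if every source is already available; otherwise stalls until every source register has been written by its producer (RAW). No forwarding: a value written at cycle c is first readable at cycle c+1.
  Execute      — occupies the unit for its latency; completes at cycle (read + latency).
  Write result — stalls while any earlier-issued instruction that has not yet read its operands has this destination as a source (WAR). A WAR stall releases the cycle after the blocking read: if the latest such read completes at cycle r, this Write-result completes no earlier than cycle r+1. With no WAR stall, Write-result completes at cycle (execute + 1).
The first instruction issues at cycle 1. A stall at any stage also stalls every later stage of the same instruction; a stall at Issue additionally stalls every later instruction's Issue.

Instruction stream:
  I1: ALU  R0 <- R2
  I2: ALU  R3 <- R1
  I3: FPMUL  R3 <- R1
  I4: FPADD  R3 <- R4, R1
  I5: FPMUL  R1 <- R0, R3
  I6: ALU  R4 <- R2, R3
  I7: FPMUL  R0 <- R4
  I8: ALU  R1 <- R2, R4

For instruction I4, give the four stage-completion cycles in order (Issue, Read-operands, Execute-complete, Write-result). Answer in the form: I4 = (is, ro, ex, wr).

c1: I1 issues→ALU
c2: I1 reads
c3: I1 exec-done
c4: I1 writes R0
c5: I2 issues→ALU
c6: I2 reads
c7: I2 exec-done
c8: I2 writes R3
c9: I3 issues→FPMUL
c10: I3 reads
c15: I3 exec-done
c16: I3 writes R3
c17: I4 issues→FPADD
c18: I4 reads | I5 issues→FPMUL
c19: I6 issues→ALU
c21: I4 exec-done
c22: I4 writes R3
c23: I5 reads | I6 reads
c24: I6 exec-done
c25: I6 writes R4
c28: I5 exec-done
c29: I5 writes R1
c30: I7 issues→FPMUL
c31: I7 reads | I8 issues→ALU
c32: I8 reads
c33: I8 exec-done
c34: I8 writes R1
c36: I7 exec-done
c37: I7 writes R0

I4 = (17, 18, 21, 22)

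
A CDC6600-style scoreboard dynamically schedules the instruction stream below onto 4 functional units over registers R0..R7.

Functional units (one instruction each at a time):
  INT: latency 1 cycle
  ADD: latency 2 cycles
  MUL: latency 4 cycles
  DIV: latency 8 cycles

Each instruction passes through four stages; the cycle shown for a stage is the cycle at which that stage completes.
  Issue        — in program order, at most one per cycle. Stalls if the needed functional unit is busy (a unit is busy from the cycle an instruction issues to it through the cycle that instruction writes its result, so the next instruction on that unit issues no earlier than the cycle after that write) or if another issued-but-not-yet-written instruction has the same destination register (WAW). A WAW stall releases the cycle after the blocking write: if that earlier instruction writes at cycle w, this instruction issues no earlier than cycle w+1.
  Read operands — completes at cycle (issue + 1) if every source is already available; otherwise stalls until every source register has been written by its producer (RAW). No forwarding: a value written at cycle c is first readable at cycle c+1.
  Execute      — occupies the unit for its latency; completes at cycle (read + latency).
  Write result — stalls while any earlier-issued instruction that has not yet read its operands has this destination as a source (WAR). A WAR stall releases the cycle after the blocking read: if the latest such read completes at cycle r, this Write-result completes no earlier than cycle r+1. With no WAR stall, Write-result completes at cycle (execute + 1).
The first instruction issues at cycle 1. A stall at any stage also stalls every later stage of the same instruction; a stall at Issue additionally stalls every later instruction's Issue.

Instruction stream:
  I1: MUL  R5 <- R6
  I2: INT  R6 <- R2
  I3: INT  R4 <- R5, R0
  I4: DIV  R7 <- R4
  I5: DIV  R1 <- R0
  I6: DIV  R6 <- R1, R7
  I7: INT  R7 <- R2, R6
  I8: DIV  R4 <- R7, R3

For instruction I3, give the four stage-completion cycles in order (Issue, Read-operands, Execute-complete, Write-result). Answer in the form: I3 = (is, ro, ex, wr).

1) issue 1, read 2, done 6, write 7
2) issue 2, read 3, done 4, write 5
3) issue 6, read 8, done 9, write 10  <struct: INT busy until I2 writes@5 / RAW R5: wait I1 write@7>
4) issue 7, read 11, done 19, write 20  <RAW R4: wait I3 write@10>
5) issue 21, read 22, done 30, write 31  <struct: DIV busy until I4 writes@20>
6) issue 32, read 33, done 41, write 42  <struct: DIV busy until I5 writes@31>
7) issue 33, read 43, done 44, write 45  <RAW R6: wait I6 write@42>
8) issue 43, read 46, done 54, write 55  <struct: DIV busy until I6 writes@42 / RAW R7: wait I7 write@45>

I3 = (6, 8, 9, 10)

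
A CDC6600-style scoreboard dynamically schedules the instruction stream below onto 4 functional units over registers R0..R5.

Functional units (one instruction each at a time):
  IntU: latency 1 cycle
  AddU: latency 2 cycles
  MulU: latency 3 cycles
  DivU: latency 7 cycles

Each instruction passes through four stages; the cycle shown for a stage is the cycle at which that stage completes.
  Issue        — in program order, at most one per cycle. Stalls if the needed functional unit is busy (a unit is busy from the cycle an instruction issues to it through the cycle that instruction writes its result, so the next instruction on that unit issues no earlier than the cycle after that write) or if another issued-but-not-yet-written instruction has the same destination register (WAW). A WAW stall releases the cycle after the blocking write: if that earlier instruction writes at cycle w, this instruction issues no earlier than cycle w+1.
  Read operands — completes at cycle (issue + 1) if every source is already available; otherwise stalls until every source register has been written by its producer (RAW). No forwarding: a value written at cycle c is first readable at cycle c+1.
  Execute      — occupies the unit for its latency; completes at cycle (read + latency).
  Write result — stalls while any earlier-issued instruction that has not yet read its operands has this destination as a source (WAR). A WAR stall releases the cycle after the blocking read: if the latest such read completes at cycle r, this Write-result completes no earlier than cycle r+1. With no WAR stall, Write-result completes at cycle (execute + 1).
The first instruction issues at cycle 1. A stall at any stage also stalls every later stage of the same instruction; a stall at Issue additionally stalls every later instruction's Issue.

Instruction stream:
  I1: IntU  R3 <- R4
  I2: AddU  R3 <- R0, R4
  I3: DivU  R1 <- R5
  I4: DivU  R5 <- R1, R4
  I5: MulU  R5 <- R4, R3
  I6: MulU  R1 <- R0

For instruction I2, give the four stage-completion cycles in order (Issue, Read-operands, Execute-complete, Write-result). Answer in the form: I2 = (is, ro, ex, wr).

[1] I1→IntU
[2] I1 RO
[3] I1 EX
[4] I1 WR R3
[5] I2→AddU
[6] I2 RO · I3→DivU
[7] I3 RO
[8] I2 EX
[9] I2 WR R3
[14] I3 EX
[15] I3 WR R1
[16] I4→DivU
[17] I4 RO
[24] I4 EX
[25] I4 WR R5
[26] I5→MulU
[27] I5 RO
[30] I5 EX
[31] I5 WR R5
[32] I6→MulU
[33] I6 RO
[36] I6 EX
[37] I6 WR R1

I2 = (5, 6, 8, 9)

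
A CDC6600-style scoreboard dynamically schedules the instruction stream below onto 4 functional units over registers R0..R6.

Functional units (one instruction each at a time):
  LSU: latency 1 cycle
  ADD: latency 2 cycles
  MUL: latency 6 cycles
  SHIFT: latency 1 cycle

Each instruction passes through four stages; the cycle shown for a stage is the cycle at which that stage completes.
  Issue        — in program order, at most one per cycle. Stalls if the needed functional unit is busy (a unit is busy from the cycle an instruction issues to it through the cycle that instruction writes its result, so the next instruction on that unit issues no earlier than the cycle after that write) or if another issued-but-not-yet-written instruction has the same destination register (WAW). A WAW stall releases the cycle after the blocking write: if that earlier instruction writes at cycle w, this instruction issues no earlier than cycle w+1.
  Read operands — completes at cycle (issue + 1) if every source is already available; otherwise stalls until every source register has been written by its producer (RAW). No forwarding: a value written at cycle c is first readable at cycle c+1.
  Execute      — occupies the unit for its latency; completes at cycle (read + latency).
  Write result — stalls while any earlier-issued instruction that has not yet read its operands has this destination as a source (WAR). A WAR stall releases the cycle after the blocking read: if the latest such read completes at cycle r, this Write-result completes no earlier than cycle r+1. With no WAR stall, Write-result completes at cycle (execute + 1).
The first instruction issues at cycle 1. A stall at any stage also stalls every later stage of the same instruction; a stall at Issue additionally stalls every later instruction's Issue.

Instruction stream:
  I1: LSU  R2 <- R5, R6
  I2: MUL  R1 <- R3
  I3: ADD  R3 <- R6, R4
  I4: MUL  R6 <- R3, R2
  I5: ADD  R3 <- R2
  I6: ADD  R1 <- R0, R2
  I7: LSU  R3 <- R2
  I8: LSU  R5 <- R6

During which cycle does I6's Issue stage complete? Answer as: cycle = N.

I1  is:1  ro:2  ex:3  wr:4
I2  is:2  ro:3  ex:9  wr:10
I3  is:3  ro:4  ex:6  wr:7
I4  is:11  ro:12  ex:18  wr:19  — struct: MUL busy until I2 writes@10
I5  is:12  ro:13  ex:15  wr:16
I6  is:17  ro:18  ex:20  wr:21  — struct: ADD busy until I5 writes@16
I7  is:18  ro:19  ex:20  wr:21
I8  is:22  ro:23  ex:24  wr:25  — struct: LSU busy until I7 writes@21

cycle = 17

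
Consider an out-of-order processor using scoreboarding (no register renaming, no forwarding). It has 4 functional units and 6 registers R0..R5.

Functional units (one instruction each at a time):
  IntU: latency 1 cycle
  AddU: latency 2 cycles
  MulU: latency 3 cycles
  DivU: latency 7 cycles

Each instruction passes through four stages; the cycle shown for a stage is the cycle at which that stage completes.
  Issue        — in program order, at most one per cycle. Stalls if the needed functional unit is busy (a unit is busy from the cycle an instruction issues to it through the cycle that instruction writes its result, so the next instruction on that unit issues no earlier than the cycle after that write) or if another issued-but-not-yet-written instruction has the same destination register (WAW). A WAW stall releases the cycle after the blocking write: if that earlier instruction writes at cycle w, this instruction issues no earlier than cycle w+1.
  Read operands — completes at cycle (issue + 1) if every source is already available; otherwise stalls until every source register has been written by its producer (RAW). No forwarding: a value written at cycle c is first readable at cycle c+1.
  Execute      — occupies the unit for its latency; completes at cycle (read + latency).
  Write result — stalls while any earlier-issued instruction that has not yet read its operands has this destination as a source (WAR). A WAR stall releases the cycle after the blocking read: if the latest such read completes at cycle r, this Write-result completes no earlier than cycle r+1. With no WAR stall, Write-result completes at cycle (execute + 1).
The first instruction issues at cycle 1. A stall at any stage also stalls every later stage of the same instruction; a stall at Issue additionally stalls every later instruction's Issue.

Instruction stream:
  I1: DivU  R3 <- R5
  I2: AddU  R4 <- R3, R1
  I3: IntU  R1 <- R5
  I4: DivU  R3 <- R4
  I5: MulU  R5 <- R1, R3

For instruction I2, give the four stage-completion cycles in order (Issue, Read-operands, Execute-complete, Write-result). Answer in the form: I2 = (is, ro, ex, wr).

I1  is:1  ro:2  ex:9  wr:10
I2  is:2  ro:11  ex:13  wr:14  — RAW R3: wait I1 write@10
I3  is:3  ro:4  ex:5  wr:12  — WAR R1: wait I2 read@11
I4  is:11  ro:15  ex:22  wr:23  — struct: DivU busy until I1 writes@10, RAW R4: wait I2 write@14
I5  is:12  ro:24  ex:27  wr:28  — RAW R3: wait I4 write@23

I2 = (2, 11, 13, 14)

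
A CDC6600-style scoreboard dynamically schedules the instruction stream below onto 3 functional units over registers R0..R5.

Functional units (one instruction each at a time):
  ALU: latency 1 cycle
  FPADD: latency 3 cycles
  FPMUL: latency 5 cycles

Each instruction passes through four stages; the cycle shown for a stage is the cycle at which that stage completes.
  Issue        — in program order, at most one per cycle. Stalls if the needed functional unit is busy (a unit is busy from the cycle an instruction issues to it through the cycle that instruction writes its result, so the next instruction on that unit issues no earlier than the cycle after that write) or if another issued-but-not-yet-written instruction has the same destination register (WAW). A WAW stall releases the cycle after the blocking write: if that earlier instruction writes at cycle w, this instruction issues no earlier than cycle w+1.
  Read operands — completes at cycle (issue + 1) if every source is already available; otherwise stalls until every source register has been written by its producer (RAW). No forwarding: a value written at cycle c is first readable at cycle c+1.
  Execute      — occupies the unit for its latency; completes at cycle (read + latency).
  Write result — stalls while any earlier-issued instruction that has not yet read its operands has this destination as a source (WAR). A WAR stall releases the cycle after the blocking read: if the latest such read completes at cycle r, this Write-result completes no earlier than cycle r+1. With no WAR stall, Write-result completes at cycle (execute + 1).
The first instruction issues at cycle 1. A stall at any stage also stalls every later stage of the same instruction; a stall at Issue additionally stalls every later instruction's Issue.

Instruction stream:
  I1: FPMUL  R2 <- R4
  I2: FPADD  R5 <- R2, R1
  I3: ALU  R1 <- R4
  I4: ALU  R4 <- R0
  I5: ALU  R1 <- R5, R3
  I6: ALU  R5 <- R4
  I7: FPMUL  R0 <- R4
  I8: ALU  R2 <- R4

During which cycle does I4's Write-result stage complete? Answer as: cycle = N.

cycle = 14

I1 -> (1, 2, 7, 8)
I2 -> (2, 9, 12, 13)  // RAW R2: wait I1 write@8
I3 -> (3, 4, 5, 10)  // WAR R1: wait I2 read@9
I4 -> (11, 12, 13, 14)  // struct: ALU busy until I3 writes@10
I5 -> (15, 16, 17, 18)  // struct: ALU busy until I4 writes@14
I6 -> (19, 20, 21, 22)  // struct: ALU busy until I5 writes@18
I7 -> (20, 21, 26, 27)
I8 -> (23, 24, 25, 26)  // struct: ALU busy until I6 writes@22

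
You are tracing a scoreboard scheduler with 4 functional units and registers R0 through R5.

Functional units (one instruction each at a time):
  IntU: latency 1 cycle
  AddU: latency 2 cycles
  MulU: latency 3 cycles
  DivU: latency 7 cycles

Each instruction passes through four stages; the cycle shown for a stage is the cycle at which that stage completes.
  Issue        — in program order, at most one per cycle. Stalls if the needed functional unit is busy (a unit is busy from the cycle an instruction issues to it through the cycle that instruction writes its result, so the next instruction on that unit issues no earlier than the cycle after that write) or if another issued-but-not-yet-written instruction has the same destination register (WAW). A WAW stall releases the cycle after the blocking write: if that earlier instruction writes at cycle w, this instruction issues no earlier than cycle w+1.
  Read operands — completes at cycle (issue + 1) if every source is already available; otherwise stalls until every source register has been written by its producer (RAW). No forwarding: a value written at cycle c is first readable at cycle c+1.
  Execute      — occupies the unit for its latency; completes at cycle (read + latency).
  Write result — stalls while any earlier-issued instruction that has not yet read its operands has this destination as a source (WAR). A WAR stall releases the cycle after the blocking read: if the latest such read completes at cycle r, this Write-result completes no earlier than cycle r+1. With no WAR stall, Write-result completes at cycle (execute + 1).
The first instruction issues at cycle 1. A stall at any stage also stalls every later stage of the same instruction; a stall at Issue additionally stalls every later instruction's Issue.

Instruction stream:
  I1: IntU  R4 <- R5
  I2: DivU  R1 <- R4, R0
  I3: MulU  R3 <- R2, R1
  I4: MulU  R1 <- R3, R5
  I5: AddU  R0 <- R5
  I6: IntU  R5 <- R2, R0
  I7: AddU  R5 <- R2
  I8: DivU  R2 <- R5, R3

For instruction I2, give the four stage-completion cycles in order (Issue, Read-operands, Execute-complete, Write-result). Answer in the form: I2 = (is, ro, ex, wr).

I1  is:1  ro:2  ex:3  wr:4
I2  is:2  ro:5  ex:12  wr:13  — RAW R4: wait I1 write@4
I3  is:3  ro:14  ex:17  wr:18  — RAW R1: wait I2 write@13
I4  is:19  ro:20  ex:23  wr:24  — struct: MulU busy until I3 writes@18
I5  is:20  ro:21  ex:23  wr:24
I6  is:21  ro:25  ex:26  wr:27  — RAW R0: wait I5 write@24
I7  is:28  ro:29  ex:31  wr:32  — WAW R5: wait I6 write@27
I8  is:29  ro:33  ex:40  wr:41  — RAW R5: wait I7 write@32

I2 = (2, 5, 12, 13)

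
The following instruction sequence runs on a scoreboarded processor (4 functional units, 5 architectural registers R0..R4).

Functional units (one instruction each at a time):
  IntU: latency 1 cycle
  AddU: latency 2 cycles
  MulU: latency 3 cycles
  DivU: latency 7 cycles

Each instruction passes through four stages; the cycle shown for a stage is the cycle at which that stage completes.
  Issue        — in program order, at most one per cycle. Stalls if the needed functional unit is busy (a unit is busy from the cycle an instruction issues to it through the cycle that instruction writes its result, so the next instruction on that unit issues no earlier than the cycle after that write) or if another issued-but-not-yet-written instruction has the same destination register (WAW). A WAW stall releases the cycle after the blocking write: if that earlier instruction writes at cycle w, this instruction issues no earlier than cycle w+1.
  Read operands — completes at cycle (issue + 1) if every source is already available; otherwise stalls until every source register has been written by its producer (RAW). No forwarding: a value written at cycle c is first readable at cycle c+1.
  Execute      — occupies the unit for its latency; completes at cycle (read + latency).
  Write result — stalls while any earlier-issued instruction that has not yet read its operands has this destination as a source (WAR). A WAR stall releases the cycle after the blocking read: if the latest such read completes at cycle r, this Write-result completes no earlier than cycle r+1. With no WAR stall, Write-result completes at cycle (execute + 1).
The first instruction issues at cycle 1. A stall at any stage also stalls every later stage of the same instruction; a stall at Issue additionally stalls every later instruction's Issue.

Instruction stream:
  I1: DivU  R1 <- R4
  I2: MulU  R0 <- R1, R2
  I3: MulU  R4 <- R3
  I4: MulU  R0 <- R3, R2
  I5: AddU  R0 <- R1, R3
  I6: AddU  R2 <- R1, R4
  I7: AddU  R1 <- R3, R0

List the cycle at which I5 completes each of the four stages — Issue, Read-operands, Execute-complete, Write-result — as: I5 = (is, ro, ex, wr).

1) issue 1, read 2, done 9, write 10
2) issue 2, read 11, done 14, write 15  <RAW R1: wait I1 write@10>
3) issue 16, read 17, done 20, write 21  <struct: MulU busy until I2 writes@15>
4) issue 22, read 23, done 26, write 27  <struct: MulU busy until I3 writes@21>
5) issue 28, read 29, done 31, write 32  <WAW R0: wait I4 write@27>
6) issue 33, read 34, done 36, write 37  <struct: AddU busy until I5 writes@32>
7) issue 38, read 39, done 41, write 42  <struct: AddU busy until I6 writes@37>

I5 = (28, 29, 31, 32)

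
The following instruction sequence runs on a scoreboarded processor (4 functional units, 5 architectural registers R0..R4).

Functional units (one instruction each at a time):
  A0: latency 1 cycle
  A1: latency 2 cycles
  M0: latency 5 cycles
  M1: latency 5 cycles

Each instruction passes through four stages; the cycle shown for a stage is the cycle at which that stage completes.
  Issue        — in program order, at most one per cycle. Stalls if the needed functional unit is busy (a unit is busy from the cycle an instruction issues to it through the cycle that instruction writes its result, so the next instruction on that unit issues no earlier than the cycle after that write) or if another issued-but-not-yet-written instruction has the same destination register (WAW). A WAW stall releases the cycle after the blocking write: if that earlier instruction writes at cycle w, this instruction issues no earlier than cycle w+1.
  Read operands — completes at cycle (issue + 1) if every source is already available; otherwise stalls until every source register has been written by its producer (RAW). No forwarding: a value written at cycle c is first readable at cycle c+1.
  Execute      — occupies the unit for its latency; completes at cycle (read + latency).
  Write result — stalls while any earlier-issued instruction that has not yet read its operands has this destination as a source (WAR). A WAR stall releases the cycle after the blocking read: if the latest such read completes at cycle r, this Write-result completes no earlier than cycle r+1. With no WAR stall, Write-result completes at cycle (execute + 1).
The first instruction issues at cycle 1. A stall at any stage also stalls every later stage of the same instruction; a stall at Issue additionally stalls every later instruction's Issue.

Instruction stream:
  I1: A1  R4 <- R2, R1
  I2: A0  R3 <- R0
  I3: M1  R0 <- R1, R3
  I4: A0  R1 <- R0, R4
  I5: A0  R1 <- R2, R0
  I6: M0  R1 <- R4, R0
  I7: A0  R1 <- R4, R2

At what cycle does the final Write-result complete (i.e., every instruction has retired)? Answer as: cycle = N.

cycle = 31

cycle 1: I1 issues→A1
cycle 2: I1 reads; I2 issues→A0
cycle 3: I2 reads; I3 issues→M1
cycle 4: I1 exec-done; I2 exec-done
cycle 5: I1 writes R4; I2 writes R3
cycle 6: I3 reads; I4 issues→A0
cycle 11: I3 exec-done
cycle 12: I3 writes R0
cycle 13: I4 reads
cycle 14: I4 exec-done
cycle 15: I4 writes R1
cycle 16: I5 issues→A0
cycle 17: I5 reads
cycle 18: I5 exec-done
cycle 19: I5 writes R1
cycle 20: I6 issues→M0
cycle 21: I6 reads
cycle 26: I6 exec-done
cycle 27: I6 writes R1
cycle 28: I7 issues→A0
cycle 29: I7 reads
cycle 30: I7 exec-done
cycle 31: I7 writes R1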